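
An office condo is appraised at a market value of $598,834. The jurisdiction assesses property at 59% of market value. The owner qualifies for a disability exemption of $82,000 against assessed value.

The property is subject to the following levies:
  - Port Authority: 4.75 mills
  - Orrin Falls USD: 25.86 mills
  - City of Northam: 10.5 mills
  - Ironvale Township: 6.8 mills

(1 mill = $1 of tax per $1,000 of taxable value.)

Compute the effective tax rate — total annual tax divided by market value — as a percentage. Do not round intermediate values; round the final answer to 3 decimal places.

Assessed value = $598,834 × 0.59 = $353,312.06
Taxable value = $353,312.06 − $82,000 = $271,312.06
Port Authority: $271,312.06 × 0.00475 = $1,288.732285
Orrin Falls USD: $271,312.06 × 0.02586 = $7,016.1298716
City of Northam: $271,312.06 × 0.0105 = $2,848.77663
Ironvale Township: $271,312.06 × 0.0068 = $1,844.922008
Total tax = $12,998.5607946
Effective rate = $12,998.5607946 ÷ $598,834 = 2.171% of market value

2.171%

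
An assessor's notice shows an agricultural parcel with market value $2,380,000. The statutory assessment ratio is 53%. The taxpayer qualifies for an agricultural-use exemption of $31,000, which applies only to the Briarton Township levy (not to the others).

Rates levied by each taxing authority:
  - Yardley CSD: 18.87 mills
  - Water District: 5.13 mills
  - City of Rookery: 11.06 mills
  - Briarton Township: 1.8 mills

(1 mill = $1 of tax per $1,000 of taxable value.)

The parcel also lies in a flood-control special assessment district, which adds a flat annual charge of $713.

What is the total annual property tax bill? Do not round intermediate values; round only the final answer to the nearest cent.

Assessed value = $2,380,000 × 0.53 = $1,261,400
Yardley CSD: $1,261,400 × 0.01887 = $23,802.618
Water District: $1,261,400 × 0.00513 = $6,470.982
City of Rookery: $1,261,400 × 0.01106 = $13,951.084
Briarton Township: ($1,261,400 − $31,000) × 0.0018 = $1,230,400 × 0.0018 = $2,214.72
Levies subtotal = $46,439.404
Total = $46,439.404 + $713 = $47,152.404

$47,152.40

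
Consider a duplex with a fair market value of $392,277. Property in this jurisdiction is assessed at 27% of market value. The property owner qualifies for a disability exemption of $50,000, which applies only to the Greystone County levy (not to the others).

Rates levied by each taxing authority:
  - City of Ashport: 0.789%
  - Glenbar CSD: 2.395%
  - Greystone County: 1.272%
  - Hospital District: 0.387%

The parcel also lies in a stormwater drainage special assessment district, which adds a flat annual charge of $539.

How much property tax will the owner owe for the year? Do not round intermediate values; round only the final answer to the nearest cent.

$5,032.45

Assessed value = $392,277 × 0.27 = $105,914.79
City of Ashport: $105,914.79 × 0.00789 = $835.6676931
Glenbar CSD: $105,914.79 × 0.02395 = $2,536.6592205
Greystone County: ($105,914.79 − $50,000) × 0.01272 = $55,914.79 × 0.01272 = $711.2361288
Hospital District: $105,914.79 × 0.00387 = $409.8902373
Levies subtotal = $4,493.4532797
Total = $4,493.4532797 + $539 = $5,032.4532797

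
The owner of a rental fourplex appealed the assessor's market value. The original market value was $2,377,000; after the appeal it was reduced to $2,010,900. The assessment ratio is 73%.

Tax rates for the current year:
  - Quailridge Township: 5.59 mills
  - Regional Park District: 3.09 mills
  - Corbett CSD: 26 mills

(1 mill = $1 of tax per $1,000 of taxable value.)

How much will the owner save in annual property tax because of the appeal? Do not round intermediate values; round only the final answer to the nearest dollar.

Old assessed value = $2,377,000 × 0.73 = $1,735,210
New assessed value = $2,010,900 × 0.73 = $1,467,957
Combined rate = 0.00559 + 0.00309 + 0.026 = 0.03468
Old tax = $1,735,210 × 0.03468 = $60,177.0828
New tax = $1,467,957 × 0.03468 = $50,908.74876
Reduction = $60,177.0828 − $50,908.74876 = $9,268.33404

$9,268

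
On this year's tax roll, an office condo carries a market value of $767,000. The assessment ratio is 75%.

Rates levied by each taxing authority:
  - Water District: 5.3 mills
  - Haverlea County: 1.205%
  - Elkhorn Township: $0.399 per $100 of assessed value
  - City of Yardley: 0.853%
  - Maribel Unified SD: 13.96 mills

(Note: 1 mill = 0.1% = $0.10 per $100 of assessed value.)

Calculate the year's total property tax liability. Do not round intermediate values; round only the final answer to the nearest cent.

$25,213.21

Assessed value = $767,000 × 0.75 = $575,250
Water District: $575,250 × 0.0053 = $3,048.825
Haverlea County: $575,250 × 0.01205 = $6,931.7625
Elkhorn Township: $575,250 × 0.00399 = $2,295.2475
City of Yardley: $575,250 × 0.00853 = $4,906.8825
Maribel Unified SD: $575,250 × 0.01396 = $8,030.49
Total = $25,213.2075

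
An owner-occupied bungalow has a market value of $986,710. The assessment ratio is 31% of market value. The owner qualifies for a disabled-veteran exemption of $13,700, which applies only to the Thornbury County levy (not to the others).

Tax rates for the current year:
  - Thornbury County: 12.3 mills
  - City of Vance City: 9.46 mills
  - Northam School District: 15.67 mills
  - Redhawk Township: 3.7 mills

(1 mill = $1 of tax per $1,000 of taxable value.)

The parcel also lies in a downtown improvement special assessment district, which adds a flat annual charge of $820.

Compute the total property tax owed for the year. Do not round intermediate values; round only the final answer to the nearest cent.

$13,232.34

Assessed value = $986,710 × 0.31 = $305,880.1
Thornbury County: ($305,880.1 − $13,700) × 0.0123 = $292,180.1 × 0.0123 = $3,593.81523
City of Vance City: $305,880.1 × 0.00946 = $2,893.625746
Northam School District: $305,880.1 × 0.01567 = $4,793.141167
Redhawk Township: $305,880.1 × 0.0037 = $1,131.75637
Levies subtotal = $12,412.338513
Total = $12,412.338513 + $820 = $13,232.338513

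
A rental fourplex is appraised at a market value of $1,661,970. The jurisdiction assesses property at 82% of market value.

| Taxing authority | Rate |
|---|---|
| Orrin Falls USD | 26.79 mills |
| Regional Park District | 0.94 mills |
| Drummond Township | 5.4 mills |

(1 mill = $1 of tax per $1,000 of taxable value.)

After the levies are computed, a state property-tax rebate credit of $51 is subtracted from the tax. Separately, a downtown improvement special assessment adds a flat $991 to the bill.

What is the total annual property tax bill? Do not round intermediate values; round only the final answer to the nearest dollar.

Assessed value = $1,661,970 × 0.82 = $1,362,815.4
Orrin Falls USD: $1,362,815.4 × 0.02679 = $36,509.824566
Regional Park District: $1,362,815.4 × 0.00094 = $1,281.046476
Drummond Township: $1,362,815.4 × 0.0054 = $7,359.20316
Levies subtotal = $45,150.074202
After credit = $45,150.074202 − $51 = $45,099.074202
Total = $45,099.074202 + $991 = $46,090.074202

$46,090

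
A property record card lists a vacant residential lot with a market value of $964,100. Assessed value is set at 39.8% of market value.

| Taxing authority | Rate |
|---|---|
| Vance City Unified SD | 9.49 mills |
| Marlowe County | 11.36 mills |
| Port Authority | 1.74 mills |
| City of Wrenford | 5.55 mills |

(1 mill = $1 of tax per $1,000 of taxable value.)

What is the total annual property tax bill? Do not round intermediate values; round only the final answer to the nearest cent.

Assessed value = $964,100 × 0.398 = $383,711.8
Vance City Unified SD: $383,711.8 × 0.00949 = $3,641.424982
Marlowe County: $383,711.8 × 0.01136 = $4,358.966048
Port Authority: $383,711.8 × 0.00174 = $667.658532
City of Wrenford: $383,711.8 × 0.00555 = $2,129.60049
Total = $3,641.424982 + $4,358.966048 + $667.658532 + $2,129.60049 = $10,797.650052

$10,797.65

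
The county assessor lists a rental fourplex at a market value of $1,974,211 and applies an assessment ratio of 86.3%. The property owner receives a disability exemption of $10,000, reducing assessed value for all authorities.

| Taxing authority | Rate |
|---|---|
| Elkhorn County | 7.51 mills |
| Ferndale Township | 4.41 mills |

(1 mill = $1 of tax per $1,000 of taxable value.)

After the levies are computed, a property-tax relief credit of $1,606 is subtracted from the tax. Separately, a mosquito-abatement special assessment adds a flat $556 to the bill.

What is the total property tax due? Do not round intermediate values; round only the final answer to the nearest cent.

Assessed value = $1,974,211 × 0.863 = $1,703,744.093
Taxable value = $1,703,744.093 − $10,000 = $1,693,744.093
Elkhorn County: $1,693,744.093 × 0.00751 = $12,720.01813843
Ferndale Township: $1,693,744.093 × 0.00441 = $7,469.41145013
Levies subtotal = $20,189.42958856
After credit = $20,189.42958856 − $1,606 = $18,583.42958856
Total = $18,583.42958856 + $556 = $19,139.42958856

$19,139.43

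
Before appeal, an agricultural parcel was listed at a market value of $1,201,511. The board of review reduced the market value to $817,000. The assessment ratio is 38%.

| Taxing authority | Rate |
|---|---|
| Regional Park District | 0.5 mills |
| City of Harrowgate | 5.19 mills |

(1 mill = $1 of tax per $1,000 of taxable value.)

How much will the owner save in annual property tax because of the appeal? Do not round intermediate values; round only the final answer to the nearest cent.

$831.39

Old assessed value = $1,201,511 × 0.38 = $456,574.18
New assessed value = $817,000 × 0.38 = $310,460
Combined rate = 0.0005 + 0.00519 = 0.00569
Old tax = $456,574.18 × 0.00569 = $2,597.9070842
New tax = $310,460 × 0.00569 = $1,766.5174
Reduction = $2,597.9070842 − $1,766.5174 = $831.3896842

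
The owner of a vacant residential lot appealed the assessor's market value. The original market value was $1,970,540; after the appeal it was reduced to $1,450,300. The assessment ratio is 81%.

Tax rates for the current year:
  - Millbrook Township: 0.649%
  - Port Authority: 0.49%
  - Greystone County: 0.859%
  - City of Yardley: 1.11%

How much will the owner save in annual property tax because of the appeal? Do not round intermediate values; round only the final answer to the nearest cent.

Old assessed value = $1,970,540 × 0.81 = $1,596,137.4
New assessed value = $1,450,300 × 0.81 = $1,174,743
Combined rate = 0.00649 + 0.0049 + 0.00859 + 0.0111 = 0.03108
Old tax = $1,596,137.4 × 0.03108 = $49,607.950392
New tax = $1,174,743 × 0.03108 = $36,511.01244
Reduction = $49,607.950392 − $36,511.01244 = $13,096.937952

$13,096.94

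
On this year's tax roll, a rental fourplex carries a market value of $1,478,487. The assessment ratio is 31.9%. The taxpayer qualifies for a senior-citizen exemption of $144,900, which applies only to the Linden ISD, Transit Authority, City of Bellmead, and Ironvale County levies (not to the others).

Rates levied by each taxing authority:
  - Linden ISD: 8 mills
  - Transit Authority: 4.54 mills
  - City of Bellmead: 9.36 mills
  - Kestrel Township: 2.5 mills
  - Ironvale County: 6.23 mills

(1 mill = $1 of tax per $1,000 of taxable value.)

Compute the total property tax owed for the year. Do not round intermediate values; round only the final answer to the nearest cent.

Assessed value = $1,478,487 × 0.319 = $471,637.353
Linden ISD: ($471,637.353 − $144,900) × 0.008 = $326,737.353 × 0.008 = $2,613.898824
Transit Authority: ($471,637.353 − $144,900) × 0.00454 = $326,737.353 × 0.00454 = $1,483.38758262
City of Bellmead: ($471,637.353 − $144,900) × 0.00936 = $326,737.353 × 0.00936 = $3,058.26162408
Kestrel Township: $471,637.353 × 0.0025 = $1,179.0933825
Ironvale County: ($471,637.353 − $144,900) × 0.00623 = $326,737.353 × 0.00623 = $2,035.57370919
Total = $10,370.21512239

$10,370.22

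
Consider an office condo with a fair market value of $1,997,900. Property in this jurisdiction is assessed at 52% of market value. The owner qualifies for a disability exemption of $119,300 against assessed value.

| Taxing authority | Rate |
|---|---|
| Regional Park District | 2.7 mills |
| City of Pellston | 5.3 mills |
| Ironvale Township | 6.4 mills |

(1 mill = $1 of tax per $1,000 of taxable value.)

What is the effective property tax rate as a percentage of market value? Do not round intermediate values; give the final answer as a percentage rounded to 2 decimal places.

Assessed value = $1,997,900 × 0.52 = $1,038,908
Taxable value = $1,038,908 − $119,300 = $919,608
Regional Park District: $919,608 × 0.0027 = $2,482.9416
City of Pellston: $919,608 × 0.0053 = $4,873.9224
Ironvale Township: $919,608 × 0.0064 = $5,885.4912
Total tax = $13,242.3552
Effective rate = $13,242.3552 ÷ $1,997,900 = 0.66% of market value

0.66%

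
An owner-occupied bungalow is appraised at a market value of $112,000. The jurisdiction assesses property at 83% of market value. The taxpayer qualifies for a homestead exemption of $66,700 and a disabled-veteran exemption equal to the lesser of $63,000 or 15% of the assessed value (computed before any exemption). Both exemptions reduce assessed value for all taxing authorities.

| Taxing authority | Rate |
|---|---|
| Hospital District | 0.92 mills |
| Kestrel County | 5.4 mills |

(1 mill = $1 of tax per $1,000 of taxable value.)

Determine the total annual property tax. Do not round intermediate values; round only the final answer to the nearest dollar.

$78

Assessed value = $112,000 × 0.83 = $92,960
Disabled-veteran exemption = min($63,000, 15% × $92,960) = min($63,000, $13,944) = $13,944 (percentage binds)
Taxable value = $92,960 − $66,700 − $13,944 = $12,316
Hospital District: $12,316 × 0.00092 = $11.33072
Kestrel County: $12,316 × 0.0054 = $66.5064
Total = $77.83712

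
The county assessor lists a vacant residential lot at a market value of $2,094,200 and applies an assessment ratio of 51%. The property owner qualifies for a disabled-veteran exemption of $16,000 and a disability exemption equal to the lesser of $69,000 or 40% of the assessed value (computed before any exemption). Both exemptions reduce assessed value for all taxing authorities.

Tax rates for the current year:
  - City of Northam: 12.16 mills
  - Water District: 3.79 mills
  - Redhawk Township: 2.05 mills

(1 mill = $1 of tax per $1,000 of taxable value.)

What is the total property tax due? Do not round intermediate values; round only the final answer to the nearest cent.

Assessed value = $2,094,200 × 0.51 = $1,068,042
Disability exemption = min($69,000, 40% × $1,068,042) = min($69,000, $427,216.8) = $69,000 (dollar cap binds)
Taxable value = $1,068,042 − $16,000 − $69,000 = $983,042
City of Northam: $983,042 × 0.01216 = $11,953.79072
Water District: $983,042 × 0.00379 = $3,725.72918
Redhawk Township: $983,042 × 0.00205 = $2,015.2361
Total = $17,694.756

$17,694.76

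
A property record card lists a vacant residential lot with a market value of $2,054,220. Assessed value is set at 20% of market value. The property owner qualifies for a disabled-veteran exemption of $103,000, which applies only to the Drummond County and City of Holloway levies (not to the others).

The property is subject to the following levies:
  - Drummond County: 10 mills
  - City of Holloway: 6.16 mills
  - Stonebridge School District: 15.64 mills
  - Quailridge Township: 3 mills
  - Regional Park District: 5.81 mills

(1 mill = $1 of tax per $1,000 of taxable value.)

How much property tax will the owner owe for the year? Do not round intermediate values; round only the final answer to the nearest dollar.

$15,020

Assessed value = $2,054,220 × 0.2 = $410,844
Drummond County: ($410,844 − $103,000) × 0.01 = $307,844 × 0.01 = $3,078.44
City of Holloway: ($410,844 − $103,000) × 0.00616 = $307,844 × 0.00616 = $1,896.31904
Stonebridge School District: $410,844 × 0.01564 = $6,425.60016
Quailridge Township: $410,844 × 0.003 = $1,232.532
Regional Park District: $410,844 × 0.00581 = $2,387.00364
Total = $15,019.89484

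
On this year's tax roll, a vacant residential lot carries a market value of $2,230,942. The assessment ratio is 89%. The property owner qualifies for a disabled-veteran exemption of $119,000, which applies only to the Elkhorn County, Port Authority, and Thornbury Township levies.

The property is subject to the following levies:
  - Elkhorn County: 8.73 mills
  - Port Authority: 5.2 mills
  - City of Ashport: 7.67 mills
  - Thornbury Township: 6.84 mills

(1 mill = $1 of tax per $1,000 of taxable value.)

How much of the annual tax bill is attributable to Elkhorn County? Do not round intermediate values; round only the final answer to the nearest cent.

Assessed value = $2,230,942 × 0.89 = $1,985,538.38
Elkhorn County taxable value = $1,985,538.38 − $119,000 = $1,866,538.38
Elkhorn County levy = $1,866,538.38 × 0.00873 = $16,294.8800574

$16,294.88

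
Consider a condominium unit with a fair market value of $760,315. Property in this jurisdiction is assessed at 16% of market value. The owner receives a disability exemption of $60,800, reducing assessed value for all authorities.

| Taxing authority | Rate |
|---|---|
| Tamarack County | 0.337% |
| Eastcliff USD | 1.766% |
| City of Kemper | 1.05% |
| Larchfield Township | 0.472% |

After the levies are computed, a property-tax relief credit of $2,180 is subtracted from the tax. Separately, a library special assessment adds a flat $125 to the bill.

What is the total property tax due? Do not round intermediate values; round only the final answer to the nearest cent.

$150.83

Assessed value = $760,315 × 0.16 = $121,650.4
Taxable value = $121,650.4 − $60,800 = $60,850.4
Tamarack County: $60,850.4 × 0.00337 = $205.065848
Eastcliff USD: $60,850.4 × 0.01766 = $1,074.618064
City of Kemper: $60,850.4 × 0.0105 = $638.9292
Larchfield Township: $60,850.4 × 0.00472 = $287.213888
Levies subtotal = $2,205.827
After credit = $2,205.827 − $2,180 = $25.827
Total = $25.827 + $125 = $150.827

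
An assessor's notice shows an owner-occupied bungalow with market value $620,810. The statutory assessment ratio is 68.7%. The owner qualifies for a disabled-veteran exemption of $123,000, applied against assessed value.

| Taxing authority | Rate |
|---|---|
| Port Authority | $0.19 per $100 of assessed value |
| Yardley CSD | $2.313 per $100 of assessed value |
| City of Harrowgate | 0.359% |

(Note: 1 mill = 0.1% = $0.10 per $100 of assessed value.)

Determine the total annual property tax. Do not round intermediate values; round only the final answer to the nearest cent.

Assessed value = $620,810 × 0.687 = $426,496.47
Taxable value = $426,496.47 − $123,000 = $303,496.47
Port Authority: $303,496.47 × 0.0019 = $576.643293
Yardley CSD: $303,496.47 × 0.02313 = $7,019.8733511
City of Harrowgate: $303,496.47 × 0.00359 = $1,089.5523273
Total = $8,686.0689714

$8,686.07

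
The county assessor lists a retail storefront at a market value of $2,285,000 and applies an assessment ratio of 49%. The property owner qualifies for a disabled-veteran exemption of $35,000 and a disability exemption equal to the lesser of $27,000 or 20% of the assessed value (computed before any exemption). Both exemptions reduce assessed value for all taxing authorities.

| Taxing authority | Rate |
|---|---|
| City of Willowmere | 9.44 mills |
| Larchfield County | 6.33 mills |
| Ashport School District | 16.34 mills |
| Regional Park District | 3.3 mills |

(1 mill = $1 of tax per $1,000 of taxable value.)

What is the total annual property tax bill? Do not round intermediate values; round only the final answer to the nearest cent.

$37,451.39

Assessed value = $2,285,000 × 0.49 = $1,119,650
Disability exemption = min($27,000, 20% × $1,119,650) = min($27,000, $223,930) = $27,000 (dollar cap binds)
Taxable value = $1,119,650 − $35,000 − $27,000 = $1,057,650
City of Willowmere: $1,057,650 × 0.00944 = $9,984.216
Larchfield County: $1,057,650 × 0.00633 = $6,694.9245
Ashport School District: $1,057,650 × 0.01634 = $17,282.001
Regional Park District: $1,057,650 × 0.0033 = $3,490.245
Total = $37,451.3865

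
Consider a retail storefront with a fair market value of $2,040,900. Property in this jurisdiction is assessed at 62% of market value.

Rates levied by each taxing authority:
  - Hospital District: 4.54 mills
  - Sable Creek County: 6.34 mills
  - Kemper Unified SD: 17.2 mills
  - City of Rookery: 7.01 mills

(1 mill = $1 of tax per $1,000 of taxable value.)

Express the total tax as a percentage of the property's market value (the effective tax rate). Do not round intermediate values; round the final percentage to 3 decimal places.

Assessed value = $2,040,900 × 0.62 = $1,265,358
Hospital District: $1,265,358 × 0.00454 = $5,744.72532
Sable Creek County: $1,265,358 × 0.00634 = $8,022.36972
Kemper Unified SD: $1,265,358 × 0.0172 = $21,764.1576
City of Rookery: $1,265,358 × 0.00701 = $8,870.15958
Total tax = $44,401.41222
Effective rate = $44,401.41222 ÷ $2,040,900 = 2.176% of market value

2.176%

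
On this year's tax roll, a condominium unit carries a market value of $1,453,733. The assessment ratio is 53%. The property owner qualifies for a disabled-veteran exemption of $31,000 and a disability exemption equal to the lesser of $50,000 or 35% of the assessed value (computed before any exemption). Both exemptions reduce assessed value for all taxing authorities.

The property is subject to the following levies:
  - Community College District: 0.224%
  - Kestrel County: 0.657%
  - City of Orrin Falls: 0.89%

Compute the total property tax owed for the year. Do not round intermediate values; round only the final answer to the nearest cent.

Assessed value = $1,453,733 × 0.53 = $770,478.49
Disability exemption = min($50,000, 35% × $770,478.49) = min($50,000, $269,667.4715) = $50,000 (dollar cap binds)
Taxable value = $770,478.49 − $31,000 − $50,000 = $689,478.49
Community College District: $689,478.49 × 0.00224 = $1,544.4318176
Kestrel County: $689,478.49 × 0.00657 = $4,529.8736793
City of Orrin Falls: $689,478.49 × 0.0089 = $6,136.358561
Total = $12,210.6640579

$12,210.66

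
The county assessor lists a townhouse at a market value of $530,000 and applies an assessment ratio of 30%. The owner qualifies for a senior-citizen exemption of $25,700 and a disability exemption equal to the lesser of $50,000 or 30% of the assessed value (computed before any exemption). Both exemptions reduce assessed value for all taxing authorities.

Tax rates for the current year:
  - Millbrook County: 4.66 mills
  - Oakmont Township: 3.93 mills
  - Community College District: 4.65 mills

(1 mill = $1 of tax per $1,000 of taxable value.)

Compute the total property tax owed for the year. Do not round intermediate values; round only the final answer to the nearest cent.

$1,133.34

Assessed value = $530,000 × 0.3 = $159,000
Disability exemption = min($50,000, 30% × $159,000) = min($50,000, $47,700) = $47,700 (percentage binds)
Taxable value = $159,000 − $25,700 − $47,700 = $85,600
Millbrook County: $85,600 × 0.00466 = $398.896
Oakmont Township: $85,600 × 0.00393 = $336.408
Community College District: $85,600 × 0.00465 = $398.04
Total = $1,133.344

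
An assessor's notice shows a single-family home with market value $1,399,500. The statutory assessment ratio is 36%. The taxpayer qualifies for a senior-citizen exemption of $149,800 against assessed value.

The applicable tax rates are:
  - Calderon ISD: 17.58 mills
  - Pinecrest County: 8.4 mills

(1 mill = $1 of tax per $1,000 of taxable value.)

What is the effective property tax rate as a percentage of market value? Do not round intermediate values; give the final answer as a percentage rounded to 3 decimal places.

Assessed value = $1,399,500 × 0.36 = $503,820
Taxable value = $503,820 − $149,800 = $354,020
Calderon ISD: $354,020 × 0.01758 = $6,223.6716
Pinecrest County: $354,020 × 0.0084 = $2,973.768
Total tax = $9,197.4396
Effective rate = $9,197.4396 ÷ $1,399,500 = 0.657% of market value

0.657%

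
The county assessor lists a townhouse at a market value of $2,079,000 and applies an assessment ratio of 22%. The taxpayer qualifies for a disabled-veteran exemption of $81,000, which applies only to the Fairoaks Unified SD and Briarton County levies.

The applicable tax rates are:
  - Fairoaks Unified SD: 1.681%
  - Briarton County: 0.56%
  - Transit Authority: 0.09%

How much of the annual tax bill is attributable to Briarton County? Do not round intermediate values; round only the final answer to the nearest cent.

$2,107.73

Assessed value = $2,079,000 × 0.22 = $457,380
Briarton County taxable value = $457,380 − $81,000 = $376,380
Briarton County levy = $376,380 × 0.0056 = $2,107.728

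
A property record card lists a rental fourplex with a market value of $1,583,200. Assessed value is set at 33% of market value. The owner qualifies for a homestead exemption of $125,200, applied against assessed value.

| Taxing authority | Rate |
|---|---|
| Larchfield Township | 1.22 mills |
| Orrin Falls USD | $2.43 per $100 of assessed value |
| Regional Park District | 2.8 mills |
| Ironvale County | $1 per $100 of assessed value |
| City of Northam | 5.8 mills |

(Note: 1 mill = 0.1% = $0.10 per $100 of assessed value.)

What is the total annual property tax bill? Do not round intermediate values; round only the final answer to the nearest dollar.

Assessed value = $1,583,200 × 0.33 = $522,456
Taxable value = $522,456 − $125,200 = $397,256
Larchfield Township: $397,256 × 0.00122 = $484.65232
Orrin Falls USD: $397,256 × 0.0243 = $9,653.3208
Regional Park District: $397,256 × 0.0028 = $1,112.3168
Ironvale County: $397,256 × 0.01 = $3,972.56
City of Northam: $397,256 × 0.0058 = $2,304.0848
Total = $17,526.93472

$17,527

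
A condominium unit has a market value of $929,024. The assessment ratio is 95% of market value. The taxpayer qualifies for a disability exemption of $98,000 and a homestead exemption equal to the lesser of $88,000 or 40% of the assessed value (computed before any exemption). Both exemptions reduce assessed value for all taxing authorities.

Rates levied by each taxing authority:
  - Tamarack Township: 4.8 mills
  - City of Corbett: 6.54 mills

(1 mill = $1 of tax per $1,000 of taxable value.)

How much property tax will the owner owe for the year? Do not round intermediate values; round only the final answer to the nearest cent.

$7,899.14

Assessed value = $929,024 × 0.95 = $882,572.8
Homestead exemption = min($88,000, 40% × $882,572.8) = min($88,000, $353,029.12) = $88,000 (dollar cap binds)
Taxable value = $882,572.8 − $98,000 − $88,000 = $696,572.8
Tamarack Township: $696,572.8 × 0.0048 = $3,343.54944
City of Corbett: $696,572.8 × 0.00654 = $4,555.586112
Total = $7,899.135552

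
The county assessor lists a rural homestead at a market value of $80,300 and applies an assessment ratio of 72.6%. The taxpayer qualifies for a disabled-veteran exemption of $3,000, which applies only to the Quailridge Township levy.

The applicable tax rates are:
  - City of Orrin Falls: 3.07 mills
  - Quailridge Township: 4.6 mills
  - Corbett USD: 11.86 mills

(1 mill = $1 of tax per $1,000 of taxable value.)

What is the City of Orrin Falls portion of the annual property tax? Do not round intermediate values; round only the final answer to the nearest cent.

Assessed value = $80,300 × 0.726 = $58,297.8
City of Orrin Falls taxable value = $58,297.8 (exemption does not apply)
City of Orrin Falls levy = $58,297.8 × 0.00307 = $178.974246

$178.97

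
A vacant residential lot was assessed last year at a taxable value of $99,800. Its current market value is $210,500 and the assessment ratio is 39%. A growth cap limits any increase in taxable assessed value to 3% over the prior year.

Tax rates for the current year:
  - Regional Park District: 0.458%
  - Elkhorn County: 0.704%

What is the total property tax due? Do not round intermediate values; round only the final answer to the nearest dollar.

Uncapped assessed value = $210,500 × 0.39 = $82,095
Cap limit = $99,800 × 1.03 = $102,794
Taxable assessed value = min($82,095, $102,794) = $82,095 (cap does not bind)
Regional Park District: $82,095 × 0.00458 = $375.9951
Elkhorn County: $82,095 × 0.00704 = $577.9488
Total = $953.9439

$954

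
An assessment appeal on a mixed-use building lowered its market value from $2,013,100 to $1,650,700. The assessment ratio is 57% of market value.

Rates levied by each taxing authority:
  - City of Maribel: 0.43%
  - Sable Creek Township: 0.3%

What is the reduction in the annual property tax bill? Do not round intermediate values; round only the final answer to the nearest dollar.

$1,508

Old assessed value = $2,013,100 × 0.57 = $1,147,467
New assessed value = $1,650,700 × 0.57 = $940,899
Combined rate = 0.0043 + 0.003 = 0.0073
Old tax = $1,147,467 × 0.0073 = $8,376.5091
New tax = $940,899 × 0.0073 = $6,868.5627
Reduction = $8,376.5091 − $6,868.5627 = $1,507.9464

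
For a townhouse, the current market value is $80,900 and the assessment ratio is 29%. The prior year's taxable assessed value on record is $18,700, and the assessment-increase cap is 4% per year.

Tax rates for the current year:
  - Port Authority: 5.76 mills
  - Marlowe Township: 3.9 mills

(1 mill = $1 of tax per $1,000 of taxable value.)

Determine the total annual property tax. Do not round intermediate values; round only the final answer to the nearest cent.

$187.87

Uncapped assessed value = $80,900 × 0.29 = $23,461
Cap limit = $18,700 × 1.04 = $19,448
Taxable assessed value = min($23,461, $19,448) = $19,448 (cap binds)
Port Authority: $19,448 × 0.00576 = $112.02048
Marlowe Township: $19,448 × 0.0039 = $75.8472
Total = $187.86768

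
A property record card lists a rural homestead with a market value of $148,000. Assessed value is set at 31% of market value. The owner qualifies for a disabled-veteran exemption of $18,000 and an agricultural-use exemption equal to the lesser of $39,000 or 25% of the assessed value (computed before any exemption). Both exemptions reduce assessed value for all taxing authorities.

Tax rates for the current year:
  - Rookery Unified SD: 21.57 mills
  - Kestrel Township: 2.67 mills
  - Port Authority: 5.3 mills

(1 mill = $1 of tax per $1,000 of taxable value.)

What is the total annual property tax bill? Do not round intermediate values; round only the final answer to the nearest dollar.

$485

Assessed value = $148,000 × 0.31 = $45,880
Agricultural-use exemption = min($39,000, 25% × $45,880) = min($39,000, $11,470) = $11,470 (percentage binds)
Taxable value = $45,880 − $18,000 − $11,470 = $16,410
Rookery Unified SD: $16,410 × 0.02157 = $353.9637
Kestrel Township: $16,410 × 0.00267 = $43.8147
Port Authority: $16,410 × 0.0053 = $86.973
Total = $484.7514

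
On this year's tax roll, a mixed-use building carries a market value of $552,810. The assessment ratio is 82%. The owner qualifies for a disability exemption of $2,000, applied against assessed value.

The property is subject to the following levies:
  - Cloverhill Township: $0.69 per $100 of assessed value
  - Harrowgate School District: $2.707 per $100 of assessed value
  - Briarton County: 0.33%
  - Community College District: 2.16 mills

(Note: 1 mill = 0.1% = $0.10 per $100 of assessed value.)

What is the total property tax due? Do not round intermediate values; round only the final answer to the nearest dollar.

$17,795

Assessed value = $552,810 × 0.82 = $453,304.2
Taxable value = $453,304.2 − $2,000 = $451,304.2
Cloverhill Township: $451,304.2 × 0.0069 = $3,113.99898
Harrowgate School District: $451,304.2 × 0.02707 = $12,216.804694
Briarton County: $451,304.2 × 0.0033 = $1,489.30386
Community College District: $451,304.2 × 0.00216 = $974.817072
Total = $17,794.924606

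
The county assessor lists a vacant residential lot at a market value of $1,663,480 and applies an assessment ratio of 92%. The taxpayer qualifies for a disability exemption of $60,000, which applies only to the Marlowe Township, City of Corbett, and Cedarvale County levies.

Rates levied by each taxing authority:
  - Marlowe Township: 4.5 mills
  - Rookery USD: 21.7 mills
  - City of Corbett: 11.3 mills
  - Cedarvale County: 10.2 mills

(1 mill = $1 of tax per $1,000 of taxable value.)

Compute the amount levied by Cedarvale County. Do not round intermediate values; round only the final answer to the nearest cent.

Assessed value = $1,663,480 × 0.92 = $1,530,401.6
Cedarvale County taxable value = $1,530,401.6 − $60,000 = $1,470,401.6
Cedarvale County levy = $1,470,401.6 × 0.0102 = $14,998.09632

$14,998.10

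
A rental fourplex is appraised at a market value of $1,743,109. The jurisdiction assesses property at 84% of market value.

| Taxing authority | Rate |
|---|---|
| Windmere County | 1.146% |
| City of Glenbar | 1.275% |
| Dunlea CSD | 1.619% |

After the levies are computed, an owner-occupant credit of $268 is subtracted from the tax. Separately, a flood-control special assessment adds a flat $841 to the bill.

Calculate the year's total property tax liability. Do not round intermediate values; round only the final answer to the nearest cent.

$59,727.15

Assessed value = $1,743,109 × 0.84 = $1,464,211.56
Windmere County: $1,464,211.56 × 0.01146 = $16,779.8644776
City of Glenbar: $1,464,211.56 × 0.01275 = $18,668.69739
Dunlea CSD: $1,464,211.56 × 0.01619 = $23,705.5851564
Levies subtotal = $59,154.147024
After credit = $59,154.147024 − $268 = $58,886.147024
Total = $58,886.147024 + $841 = $59,727.147024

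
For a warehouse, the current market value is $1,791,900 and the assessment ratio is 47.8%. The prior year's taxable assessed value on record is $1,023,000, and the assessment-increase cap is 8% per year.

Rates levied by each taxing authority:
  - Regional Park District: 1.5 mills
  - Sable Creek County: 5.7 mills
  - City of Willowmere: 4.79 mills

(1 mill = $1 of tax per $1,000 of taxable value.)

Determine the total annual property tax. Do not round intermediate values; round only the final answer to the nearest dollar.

$10,270

Uncapped assessed value = $1,791,900 × 0.478 = $856,528.2
Cap limit = $1,023,000 × 1.08 = $1,104,840
Taxable assessed value = min($856,528.2, $1,104,840) = $856,528.2 (cap does not bind)
Regional Park District: $856,528.2 × 0.0015 = $1,284.7923
Sable Creek County: $856,528.2 × 0.0057 = $4,882.21074
City of Willowmere: $856,528.2 × 0.00479 = $4,102.770078
Total = $10,269.773118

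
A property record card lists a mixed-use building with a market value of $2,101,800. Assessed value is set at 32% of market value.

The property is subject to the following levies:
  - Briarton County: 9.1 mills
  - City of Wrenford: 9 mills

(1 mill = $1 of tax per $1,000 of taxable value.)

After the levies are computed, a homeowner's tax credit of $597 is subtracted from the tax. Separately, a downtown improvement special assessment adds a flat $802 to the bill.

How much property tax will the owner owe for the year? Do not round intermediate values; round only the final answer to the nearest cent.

$12,378.63

Assessed value = $2,101,800 × 0.32 = $672,576
Briarton County: $672,576 × 0.0091 = $6,120.4416
City of Wrenford: $672,576 × 0.009 = $6,053.184
Levies subtotal = $12,173.6256
After credit = $12,173.6256 − $597 = $11,576.6256
Total = $11,576.6256 + $802 = $12,378.6256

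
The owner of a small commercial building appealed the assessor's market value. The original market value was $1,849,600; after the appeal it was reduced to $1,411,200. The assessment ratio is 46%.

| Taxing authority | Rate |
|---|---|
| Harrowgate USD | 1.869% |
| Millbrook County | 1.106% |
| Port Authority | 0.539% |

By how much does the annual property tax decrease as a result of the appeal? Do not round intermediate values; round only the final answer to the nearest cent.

$7,086.47

Old assessed value = $1,849,600 × 0.46 = $850,816
New assessed value = $1,411,200 × 0.46 = $649,152
Combined rate = 0.01869 + 0.01106 + 0.00539 = 0.03514
Old tax = $850,816 × 0.03514 = $29,897.67424
New tax = $649,152 × 0.03514 = $22,811.20128
Reduction = $29,897.67424 − $22,811.20128 = $7,086.47296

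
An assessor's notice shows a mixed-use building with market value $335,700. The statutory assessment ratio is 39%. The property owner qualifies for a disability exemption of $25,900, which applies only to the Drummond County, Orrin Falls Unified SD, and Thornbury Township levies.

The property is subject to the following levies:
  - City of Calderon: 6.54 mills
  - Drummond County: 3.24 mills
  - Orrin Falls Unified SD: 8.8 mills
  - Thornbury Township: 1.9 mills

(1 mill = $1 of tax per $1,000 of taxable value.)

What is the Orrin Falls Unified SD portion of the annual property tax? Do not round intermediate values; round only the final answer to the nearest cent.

Assessed value = $335,700 × 0.39 = $130,923
Orrin Falls Unified SD taxable value = $130,923 − $25,900 = $105,023
Orrin Falls Unified SD levy = $105,023 × 0.0088 = $924.2024

$924.20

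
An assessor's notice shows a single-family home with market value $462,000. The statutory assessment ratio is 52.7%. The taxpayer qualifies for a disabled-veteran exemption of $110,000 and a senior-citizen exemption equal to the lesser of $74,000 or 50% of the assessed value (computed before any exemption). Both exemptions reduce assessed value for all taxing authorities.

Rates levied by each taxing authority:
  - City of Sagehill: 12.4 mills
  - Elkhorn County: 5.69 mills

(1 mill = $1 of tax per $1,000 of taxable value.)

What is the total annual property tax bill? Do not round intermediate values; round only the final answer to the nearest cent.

Assessed value = $462,000 × 0.527 = $243,474
Senior-citizen exemption = min($74,000, 50% × $243,474) = min($74,000, $121,737) = $74,000 (dollar cap binds)
Taxable value = $243,474 − $110,000 − $74,000 = $59,474
City of Sagehill: $59,474 × 0.0124 = $737.4776
Elkhorn County: $59,474 × 0.00569 = $338.40706
Total = $1,075.88466

$1,075.88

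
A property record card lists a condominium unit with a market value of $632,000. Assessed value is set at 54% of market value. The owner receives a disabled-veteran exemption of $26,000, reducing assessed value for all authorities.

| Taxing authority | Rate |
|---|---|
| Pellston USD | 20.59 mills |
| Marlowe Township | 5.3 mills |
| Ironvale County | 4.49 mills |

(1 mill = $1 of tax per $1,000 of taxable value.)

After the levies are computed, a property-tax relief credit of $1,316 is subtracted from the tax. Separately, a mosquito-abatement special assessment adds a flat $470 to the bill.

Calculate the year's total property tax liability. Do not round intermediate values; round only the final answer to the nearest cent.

Assessed value = $632,000 × 0.54 = $341,280
Taxable value = $341,280 − $26,000 = $315,280
Pellston USD: $315,280 × 0.02059 = $6,491.6152
Marlowe Township: $315,280 × 0.0053 = $1,670.984
Ironvale County: $315,280 × 0.00449 = $1,415.6072
Levies subtotal = $9,578.2064
After credit = $9,578.2064 − $1,316 = $8,262.2064
Total = $8,262.2064 + $470 = $8,732.2064

$8,732.21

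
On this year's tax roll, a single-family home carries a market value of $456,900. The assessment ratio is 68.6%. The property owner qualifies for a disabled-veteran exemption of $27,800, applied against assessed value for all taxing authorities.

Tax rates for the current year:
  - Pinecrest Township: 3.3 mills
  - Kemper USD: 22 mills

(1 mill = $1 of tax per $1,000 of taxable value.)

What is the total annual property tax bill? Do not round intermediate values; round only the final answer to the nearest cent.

$7,226.53

Assessed value = $456,900 × 0.686 = $313,433.4
Taxable value = $313,433.4 − $27,800 = $285,633.4
Pinecrest Township: $285,633.4 × 0.0033 = $942.59022
Kemper USD: $285,633.4 × 0.022 = $6,283.9348
Total = $942.59022 + $6,283.9348 = $7,226.52502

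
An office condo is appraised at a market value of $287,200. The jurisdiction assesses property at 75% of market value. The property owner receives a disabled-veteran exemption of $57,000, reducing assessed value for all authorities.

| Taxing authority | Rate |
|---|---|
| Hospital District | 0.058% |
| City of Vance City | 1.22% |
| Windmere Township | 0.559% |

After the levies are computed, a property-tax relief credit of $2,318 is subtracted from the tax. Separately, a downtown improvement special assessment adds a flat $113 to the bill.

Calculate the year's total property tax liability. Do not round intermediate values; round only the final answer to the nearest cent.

$704.81

Assessed value = $287,200 × 0.75 = $215,400
Taxable value = $215,400 − $57,000 = $158,400
Hospital District: $158,400 × 0.00058 = $91.872
City of Vance City: $158,400 × 0.0122 = $1,932.48
Windmere Township: $158,400 × 0.00559 = $885.456
Levies subtotal = $2,909.808
After credit = $2,909.808 − $2,318 = $591.808
Total = $591.808 + $113 = $704.808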